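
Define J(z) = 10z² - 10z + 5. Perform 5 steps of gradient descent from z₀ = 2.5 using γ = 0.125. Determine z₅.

-14.6875

J′(z) = 20z - 10
Step 1: J′(2.5) = 40; z₁ = 2.5 − 0.125·40 = -2.5
Step 2: J′(-2.5) = -60; z₂ = -2.5 − 0.125·(-60) = 5
Step 3: J′(5) = 90; z₃ = 5 − 0.125·90 = -6.25
Step 4: J′(-6.25) = -135; z₄ = -6.25 − 0.125·(-135) = 10.625
Step 5: J′(10.625) = 202.5; z₅ = 10.625 − 0.125·202.5 = -14.6875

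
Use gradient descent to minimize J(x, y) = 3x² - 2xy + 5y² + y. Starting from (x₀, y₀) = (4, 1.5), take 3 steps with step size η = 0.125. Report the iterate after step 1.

(1.375, 0.5)

∇J = (6x - 2y, -2x + 10y + 1)
(x₁, y₁) = (4, 1.5) − 0.125·(21, 8) = (1.375, 0.5)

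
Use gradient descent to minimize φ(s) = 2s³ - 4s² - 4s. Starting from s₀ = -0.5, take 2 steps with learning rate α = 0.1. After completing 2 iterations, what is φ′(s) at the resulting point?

10.4733135

φ′(s) = 6s² - 8s - 4
Step 1: φ′(-0.5) = 1.5; s₁ = -0.5 − 0.1·1.5 = -0.65
Step 2: φ′(-0.65) = 3.735; s₂ = -0.65 − 0.1·3.735 = -1.0235
φ′(s) at (-1.0235) = 10.4733135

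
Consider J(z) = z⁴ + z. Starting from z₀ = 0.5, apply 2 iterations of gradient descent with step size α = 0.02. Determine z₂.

J′(z) = 4z³ + 1
Step 1: J′(0.5) = 1.5; z₁ = 0.5 − 0.02·1.5 = 0.47
Step 2: J′(0.47) = 1.415292; z₂ = 0.47 − 0.02·1.415292 = 0.44169416

0.44169416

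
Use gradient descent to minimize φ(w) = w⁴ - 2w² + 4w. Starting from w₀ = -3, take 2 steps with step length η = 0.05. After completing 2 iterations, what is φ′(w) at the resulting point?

3.320582914048

φ′(w) = 4w³ - 4w + 4
w₁ = -3 − 0.05·(-92) = 1.6
w₂ = 1.6 − 0.05·13.984 = 0.9008
φ′(w) at (0.9008) = 3.320582914048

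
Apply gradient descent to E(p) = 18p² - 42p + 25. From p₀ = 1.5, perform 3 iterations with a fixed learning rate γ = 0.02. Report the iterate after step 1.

E′(p) = 36p - 42
Step 1: E′(1.5) = 12; p₁ = 1.5 − 0.02·12 = 1.26

1.26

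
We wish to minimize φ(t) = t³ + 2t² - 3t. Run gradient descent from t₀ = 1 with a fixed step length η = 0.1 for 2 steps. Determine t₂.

φ′(t) = 3t² + 4t - 3
t₁ = 1 − 0.1·4 = 0.6
t₂ = 0.6 − 0.1·0.48 = 0.552

0.552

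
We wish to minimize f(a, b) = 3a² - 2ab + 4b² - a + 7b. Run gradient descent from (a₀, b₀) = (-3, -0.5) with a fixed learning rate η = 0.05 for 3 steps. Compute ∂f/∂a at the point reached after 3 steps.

∇f = (6a - 2b - 1, -2a + 8b + 7)
(a₁, b₁) = (-3, -0.5) − 0.05·(-18, 9) = (-2.1, -0.95)
(a₂, b₂) = (-2.1, -0.95) − 0.05·(-11.7, 3.6) = (-1.515, -1.13)
(a₃, b₃) = (-1.515, -1.13) − 0.05·(-7.83, 0.99) = (-1.1235, -1.1795)
∂f/∂a at (-1.1235, -1.1795) = -5.382

-5.382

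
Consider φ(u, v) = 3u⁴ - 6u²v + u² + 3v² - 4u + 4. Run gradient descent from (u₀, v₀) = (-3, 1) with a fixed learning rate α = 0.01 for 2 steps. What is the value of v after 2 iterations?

1.391224

∇φ = (12u³ - 12uv + 2u - 4, -6u² + 6v)
(u₁, v₁) = (-3, 1) − 0.01·(-298, -48) = (-0.02, 1.48)
(u₂, v₂) = (-0.02, 1.48) − 0.01·(-3.684896, 8.8776) = (0.01684896, 1.391224)
v = 1.391224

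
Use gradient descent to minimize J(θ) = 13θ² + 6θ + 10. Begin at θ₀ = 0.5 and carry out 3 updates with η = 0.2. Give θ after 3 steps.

J′(θ) = 26θ + 6
θ₁ = 0.5 − 0.2·19 = -3.3
θ₂ = -3.3 − 0.2·(-79.8) = 12.66
θ₃ = 12.66 − 0.2·335.16 = -54.372

-54.372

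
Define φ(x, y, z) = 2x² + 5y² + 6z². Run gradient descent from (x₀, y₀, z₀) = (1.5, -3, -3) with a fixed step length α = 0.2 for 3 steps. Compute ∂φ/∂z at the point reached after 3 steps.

98.784

∇φ = (4x, 10y, 12z)
(x₁, y₁, z₁) = (1.5, -3, -3) − 0.2·(6, -30, -36) = (0.3, 3, 4.2)
(x₂, y₂, z₂) = (0.3, 3, 4.2) − 0.2·(1.2, 30, 50.4) = (0.06, -3, -5.88)
(x₃, y₃, z₃) = (0.06, -3, -5.88) − 0.2·(0.24, -30, -70.56) = (0.012, 3, 8.232)
∂φ/∂z at (0.012, 3, 8.232) = 98.784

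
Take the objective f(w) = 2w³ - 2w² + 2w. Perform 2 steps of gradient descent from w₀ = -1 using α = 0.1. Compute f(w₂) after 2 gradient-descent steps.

f′(w) = 6w² - 4w + 2
Step 1: f′(-1) = 12; w₁ = -1 − 0.1·12 = -2.2
Step 2: f′(-2.2) = 39.84; w₂ = -2.2 − 0.1·39.84 = -6.184
f(-6.184) = -561.826987008

-561.826987008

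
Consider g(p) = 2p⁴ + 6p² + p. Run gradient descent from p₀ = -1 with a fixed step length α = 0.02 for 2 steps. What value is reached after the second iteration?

g′(p) = 8p³ + 12p + 1
Step 1: g′(-1) = -19; p₁ = -1 − 0.02·(-19) = -0.62
Step 2: g′(-0.62) = -8.346624; p₂ = -0.62 − 0.02·(-8.346624) = -0.45306752

-0.45306752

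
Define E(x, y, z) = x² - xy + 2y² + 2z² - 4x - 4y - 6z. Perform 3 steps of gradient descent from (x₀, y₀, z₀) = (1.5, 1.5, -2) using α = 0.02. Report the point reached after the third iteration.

∇E = (2x - y - 4, -x + 4y - 4, 4z - 6)
Step 1: at (1.5, 1.5, -2), ∇E = (-2.5, 0.5, -14) → (1.5, 1.5, -2) − 0.02·(-2.5, 0.5, -14) = (1.55, 1.49, -1.72)
Step 2: at (1.55, 1.49, -1.72), ∇E = (-2.39, 0.41, -12.88) → (1.55, 1.49, -1.72) − 0.02·(-2.39, 0.41, -12.88) = (1.5978, 1.4818, -1.4624)
Step 3: at (1.5978, 1.4818, -1.4624), ∇E = (-2.2862, 0.3294, -11.8496) → (1.5978, 1.4818, -1.4624) − 0.02·(-2.2862, 0.3294, -11.8496) = (1.643524, 1.475212, -1.225408)

(1.643524, 1.475212, -1.225408)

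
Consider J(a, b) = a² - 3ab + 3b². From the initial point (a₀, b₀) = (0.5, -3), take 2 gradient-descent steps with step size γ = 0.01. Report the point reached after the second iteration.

(0.30785, -2.6247)

∇J = (2a - 3b, -3a + 6b)
Step 1: at (0.5, -3), ∇J = (10, -19.5) → (0.5, -3) − 0.01·(10, -19.5) = (0.4, -2.805)
Step 2: at (0.4, -2.805), ∇J = (9.215, -18.03) → (0.4, -2.805) − 0.01·(9.215, -18.03) = (0.30785, -2.6247)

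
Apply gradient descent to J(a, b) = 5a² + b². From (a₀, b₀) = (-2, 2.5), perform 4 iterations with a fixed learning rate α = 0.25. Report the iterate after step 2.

(-4.5, 0.625)

∇J = (10a, 2b)
(a₁, b₁) = (-2, 2.5) − 0.25·(-20, 5) = (3, 1.25)
(a₂, b₂) = (3, 1.25) − 0.25·(30, 2.5) = (-4.5, 0.625)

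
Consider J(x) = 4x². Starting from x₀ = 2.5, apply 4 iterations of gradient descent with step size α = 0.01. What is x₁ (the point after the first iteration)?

2.3

J′(x) = 8x
x₁ = 2.5 − 0.01·20 = 2.3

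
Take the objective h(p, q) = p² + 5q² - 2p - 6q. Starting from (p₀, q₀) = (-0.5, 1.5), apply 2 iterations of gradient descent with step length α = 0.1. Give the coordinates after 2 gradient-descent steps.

∇h = (2p - 2, 10q - 6)
(p₁, q₁) = (-0.5, 1.5) − 0.1·(-3, 9) = (-0.2, 0.6)
(p₂, q₂) = (-0.2, 0.6) − 0.1·(-2.4, 0) = (0.04, 0.6)

(0.04, 0.6)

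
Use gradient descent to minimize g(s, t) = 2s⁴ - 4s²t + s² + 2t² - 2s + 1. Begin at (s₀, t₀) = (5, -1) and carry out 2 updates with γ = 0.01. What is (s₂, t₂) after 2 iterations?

(7.79739136, 1.239616)

∇g = (8s³ - 8st + 2s - 2, -4s² + 4t)
Step 1: at (5, -1), ∇g = (1048, -104) → (5, -1) − 0.01·(1048, -104) = (-5.48, 0.04)
Step 2: at (-5.48, 0.04), ∇g = (-1327.739136, -119.9616) → (-5.48, 0.04) − 0.01·(-1327.739136, -119.9616) = (7.79739136, 1.239616)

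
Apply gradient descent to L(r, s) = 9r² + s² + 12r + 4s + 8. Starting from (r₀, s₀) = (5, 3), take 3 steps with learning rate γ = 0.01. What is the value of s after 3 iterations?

2.70596

∇L = (18r + 12, 2s + 4)
(r₁, s₁) = (5, 3) − 0.01·(102, 10) = (3.98, 2.9)
(r₂, s₂) = (3.98, 2.9) − 0.01·(83.64, 9.8) = (3.1436, 2.802)
(r₃, s₃) = (3.1436, 2.802) − 0.01·(68.5848, 9.604) = (2.457752, 2.70596)
s = 2.70596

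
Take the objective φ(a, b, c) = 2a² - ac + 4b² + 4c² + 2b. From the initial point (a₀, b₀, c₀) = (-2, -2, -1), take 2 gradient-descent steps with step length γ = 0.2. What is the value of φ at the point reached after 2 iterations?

∇φ = (4a - c, 8b + 2, -a + 8c)
Step 1: at (-2, -2, -1), ∇φ = (-7, -14, -6) → (-2, -2, -1) − 0.2·(-7, -14, -6) = (-0.6, 0.8, 0.2)
Step 2: at (-0.6, 0.8, 0.2), ∇φ = (-2.6, 8.4, 2.2) → (-0.6, 0.8, 0.2) − 0.2·(-2.6, 8.4, 2.2) = (-0.08, -0.88, -0.24)
φ(-0.08, -0.88, -0.24) = 1.5616

1.5616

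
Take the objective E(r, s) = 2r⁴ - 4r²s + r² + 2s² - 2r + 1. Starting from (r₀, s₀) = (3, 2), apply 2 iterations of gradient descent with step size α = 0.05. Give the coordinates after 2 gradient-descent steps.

∇E = (8r³ - 8rs + 2r - 2, -4r² + 4s)
(r₁, s₁) = (3, 2) − 0.05·(172, -28) = (-5.6, 3.4)
(r₂, s₂) = (-5.6, 3.4) − 0.05·(-1265.808, -111.84) = (57.6904, 8.992)

(57.6904, 8.992)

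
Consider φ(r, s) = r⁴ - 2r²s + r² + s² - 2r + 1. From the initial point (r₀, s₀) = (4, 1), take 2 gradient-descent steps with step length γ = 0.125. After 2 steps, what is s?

∇φ = (4r³ - 4rs + 2r - 2, -2r² + 2s)
Step 1: at (4, 1), ∇φ = (246, -30) → (4, 1) − 0.125·(246, -30) = (-26.75, 4.75)
Step 2: at (-26.75, 4.75), ∇φ = (-76112.4375, -1421.625) → (-26.75, 4.75) − 0.125·(-76112.4375, -1421.625) = (9487.3046875, 182.453125)
s = 182.453125

182.453125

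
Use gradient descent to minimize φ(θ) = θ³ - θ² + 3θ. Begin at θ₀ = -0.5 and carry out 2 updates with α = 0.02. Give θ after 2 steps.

-0.7000415

φ′(θ) = 3θ² - 2θ + 3
Step 1: φ′(-0.5) = 4.75; θ₁ = -0.5 − 0.02·4.75 = -0.595
Step 2: φ′(-0.595) = 5.252075; θ₂ = -0.595 − 0.02·5.252075 = -0.7000415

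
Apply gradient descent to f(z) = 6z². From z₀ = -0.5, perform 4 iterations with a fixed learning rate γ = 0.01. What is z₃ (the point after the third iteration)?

-0.340736

f′(z) = 12z
z₁ = -0.5 − 0.01·(-6) = -0.44
z₂ = -0.44 − 0.01·(-5.28) = -0.3872
z₃ = -0.3872 − 0.01·(-4.6464) = -0.340736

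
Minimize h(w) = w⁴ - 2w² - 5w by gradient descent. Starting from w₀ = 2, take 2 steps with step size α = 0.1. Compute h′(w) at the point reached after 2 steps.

h′(w) = 4w³ - 4w - 5
w₁ = 2 − 0.1·19 = 0.1
w₂ = 0.1 − 0.1·(-5.396) = 0.6396
h′(w) at (0.6396) = -6.511788851456

-6.511788851456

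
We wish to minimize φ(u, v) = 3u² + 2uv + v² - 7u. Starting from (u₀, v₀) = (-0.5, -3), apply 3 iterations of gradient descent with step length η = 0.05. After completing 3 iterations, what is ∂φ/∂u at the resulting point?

-4.498

∇φ = (6u + 2v - 7, 2u + 2v)
(u₁, v₁) = (-0.5, -3) − 0.05·(-16, -7) = (0.3, -2.65)
(u₂, v₂) = (0.3, -2.65) − 0.05·(-10.5, -4.7) = (0.825, -2.415)
(u₃, v₃) = (0.825, -2.415) − 0.05·(-6.88, -3.18) = (1.169, -2.256)
∂φ/∂u at (1.169, -2.256) = -4.498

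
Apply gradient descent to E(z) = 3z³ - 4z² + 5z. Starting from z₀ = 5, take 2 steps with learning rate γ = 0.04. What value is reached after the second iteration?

E′(z) = 9z² - 8z + 5
z₁ = 5 − 0.04·190 = -2.6
z₂ = -2.6 − 0.04·86.64 = -6.0656

-6.0656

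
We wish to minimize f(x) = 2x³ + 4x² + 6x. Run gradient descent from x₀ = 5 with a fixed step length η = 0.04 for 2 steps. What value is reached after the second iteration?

-4.106944

f′(x) = 6x² + 8x + 6
x₁ = 5 − 0.04·196 = -2.84
x₂ = -2.84 − 0.04·31.6736 = -4.106944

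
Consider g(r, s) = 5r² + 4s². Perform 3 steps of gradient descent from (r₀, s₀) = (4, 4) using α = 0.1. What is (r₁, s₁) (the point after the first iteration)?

∇g = (10r, 8s)
(r₁, s₁) = (4, 4) − 0.1·(40, 32) = (0, 0.8)

(0, 0.8)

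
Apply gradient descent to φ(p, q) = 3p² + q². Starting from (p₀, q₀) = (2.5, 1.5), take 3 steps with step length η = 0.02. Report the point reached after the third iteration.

∇φ = (6p, 2q)
(p₁, q₁) = (2.5, 1.5) − 0.02·(15, 3) = (2.2, 1.44)
(p₂, q₂) = (2.2, 1.44) − 0.02·(13.2, 2.88) = (1.936, 1.3824)
(p₃, q₃) = (1.936, 1.3824) − 0.02·(11.616, 2.7648) = (1.70368, 1.327104)

(1.70368, 1.327104)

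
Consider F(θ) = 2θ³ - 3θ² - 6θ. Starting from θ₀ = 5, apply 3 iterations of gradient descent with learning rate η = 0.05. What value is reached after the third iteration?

-0.8560147

F′(θ) = 6θ² - 6θ - 6
Step 1: F′(5) = 114; θ₁ = 5 − 0.05·114 = -0.7
Step 2: F′(-0.7) = 1.14; θ₂ = -0.7 − 0.05·1.14 = -0.757
Step 3: F′(-0.757) = 1.980294; θ₃ = -0.757 − 0.05·1.980294 = -0.8560147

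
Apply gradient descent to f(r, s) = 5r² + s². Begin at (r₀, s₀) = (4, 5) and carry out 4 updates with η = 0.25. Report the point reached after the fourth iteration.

(20.25, 0.3125)

∇f = (10r, 2s)
(r₁, s₁) = (4, 5) − 0.25·(40, 10) = (-6, 2.5)
(r₂, s₂) = (-6, 2.5) − 0.25·(-60, 5) = (9, 1.25)
(r₃, s₃) = (9, 1.25) − 0.25·(90, 2.5) = (-13.5, 0.625)
(r₄, s₄) = (-13.5, 0.625) − 0.25·(-135, 1.25) = (20.25, 0.3125)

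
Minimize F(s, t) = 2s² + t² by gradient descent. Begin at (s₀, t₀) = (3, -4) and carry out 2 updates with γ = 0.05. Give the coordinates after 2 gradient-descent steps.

(1.92, -3.24)

∇F = (4s, 2t)
Step 1: at (3, -4), ∇F = (12, -8) → (3, -4) − 0.05·(12, -8) = (2.4, -3.6)
Step 2: at (2.4, -3.6), ∇F = (9.6, -7.2) → (2.4, -3.6) − 0.05·(9.6, -7.2) = (1.92, -3.24)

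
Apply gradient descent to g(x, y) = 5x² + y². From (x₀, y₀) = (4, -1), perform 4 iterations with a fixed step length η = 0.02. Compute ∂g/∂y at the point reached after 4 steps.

∇g = (10x, 2y)
(x₁, y₁) = (4, -1) − 0.02·(40, -2) = (3.2, -0.96)
(x₂, y₂) = (3.2, -0.96) − 0.02·(32, -1.92) = (2.56, -0.9216)
(x₃, y₃) = (2.56, -0.9216) − 0.02·(25.6, -1.8432) = (2.048, -0.884736)
(x₄, y₄) = (2.048, -0.884736) − 0.02·(20.48, -1.769472) = (1.6384, -0.84934656)
∂g/∂y at (1.6384, -0.84934656) = -1.69869312

-1.69869312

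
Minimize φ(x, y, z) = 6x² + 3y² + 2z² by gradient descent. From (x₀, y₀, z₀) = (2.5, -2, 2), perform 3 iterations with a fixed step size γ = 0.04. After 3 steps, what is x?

0.35152

∇φ = (12x, 6y, 4z)
Step 1: at (2.5, -2, 2), ∇φ = (30, -12, 8) → (2.5, -2, 2) − 0.04·(30, -12, 8) = (1.3, -1.52, 1.68)
Step 2: at (1.3, -1.52, 1.68), ∇φ = (15.6, -9.12, 6.72) → (1.3, -1.52, 1.68) − 0.04·(15.6, -9.12, 6.72) = (0.676, -1.1552, 1.4112)
Step 3: at (0.676, -1.1552, 1.4112), ∇φ = (8.112, -6.9312, 5.6448) → (0.676, -1.1552, 1.4112) − 0.04·(8.112, -6.9312, 5.6448) = (0.35152, -0.877952, 1.185408)
x = 0.35152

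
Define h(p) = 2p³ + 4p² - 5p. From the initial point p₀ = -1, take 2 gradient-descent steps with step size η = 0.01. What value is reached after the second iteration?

-0.857494

h′(p) = 6p² + 8p - 5
Step 1: h′(-1) = -7; p₁ = -1 − 0.01·(-7) = -0.93
Step 2: h′(-0.93) = -7.2506; p₂ = -0.93 − 0.01·(-7.2506) = -0.857494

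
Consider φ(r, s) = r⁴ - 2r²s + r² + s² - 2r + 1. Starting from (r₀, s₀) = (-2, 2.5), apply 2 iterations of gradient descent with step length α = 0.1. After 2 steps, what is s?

∇φ = (4r³ - 4rs + 2r - 2, -2r² + 2s)
(r₁, s₁) = (-2, 2.5) − 0.1·(-18, -3) = (-0.2, 2.8)
(r₂, s₂) = (-0.2, 2.8) − 0.1·(-0.192, 5.52) = (-0.1808, 2.248)
s = 2.248

2.248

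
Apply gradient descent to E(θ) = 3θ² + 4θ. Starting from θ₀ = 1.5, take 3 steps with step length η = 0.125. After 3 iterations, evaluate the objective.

E′(θ) = 6θ + 4
θ₁ = 1.5 − 0.125·13 = -0.125
θ₂ = -0.125 − 0.125·3.25 = -0.53125
θ₃ = -0.53125 − 0.125·0.8125 = -0.6328125
E(-0.6328125) = -1.32989501953125

-1.32989501953125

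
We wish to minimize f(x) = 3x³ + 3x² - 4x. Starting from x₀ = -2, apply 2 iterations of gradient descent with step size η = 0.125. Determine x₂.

f′(x) = 9x² + 6x - 4
x₁ = -2 − 0.125·20 = -4.5
x₂ = -4.5 − 0.125·151.25 = -23.40625

-23.40625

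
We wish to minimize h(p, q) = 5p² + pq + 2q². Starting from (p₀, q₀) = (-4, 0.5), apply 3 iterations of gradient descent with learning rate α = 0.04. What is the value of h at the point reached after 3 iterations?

4.231457988608

∇h = (10p + q, p + 4q)
(p₁, q₁) = (-4, 0.5) − 0.04·(-39.5, -2) = (-2.42, 0.58)
(p₂, q₂) = (-2.42, 0.58) − 0.04·(-23.62, -0.1) = (-1.4752, 0.584)
(p₃, q₃) = (-1.4752, 0.584) − 0.04·(-14.168, 0.8608) = (-0.90848, 0.549568)
h(-0.90848, 0.549568) = 4.231457988608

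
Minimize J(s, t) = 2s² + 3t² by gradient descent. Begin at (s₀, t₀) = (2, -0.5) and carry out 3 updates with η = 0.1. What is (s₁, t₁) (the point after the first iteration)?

(1.2, -0.2)

∇J = (4s, 6t)
Step 1: at (2, -0.5), ∇J = (8, -3) → (2, -0.5) − 0.1·(8, -3) = (1.2, -0.2)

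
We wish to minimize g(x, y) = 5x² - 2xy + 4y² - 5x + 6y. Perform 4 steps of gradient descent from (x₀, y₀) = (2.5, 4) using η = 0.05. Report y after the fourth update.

∇g = (10x - 2y - 5, -2x + 8y + 6)
(x₁, y₁) = (2.5, 4) − 0.05·(12, 33) = (1.9, 2.35)
(x₂, y₂) = (1.9, 2.35) − 0.05·(9.3, 21) = (1.435, 1.3)
(x₃, y₃) = (1.435, 1.3) − 0.05·(6.75, 13.53) = (1.0975, 0.6235)
(x₄, y₄) = (1.0975, 0.6235) − 0.05·(4.728, 8.793) = (0.8611, 0.18385)
y = 0.18385

0.18385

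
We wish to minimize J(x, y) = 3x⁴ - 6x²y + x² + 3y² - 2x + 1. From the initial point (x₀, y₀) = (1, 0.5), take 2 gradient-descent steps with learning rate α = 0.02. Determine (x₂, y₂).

(0.83951872, 0.585728)

∇J = (12x³ - 12xy + 2x - 2, -6x² + 6y)
Step 1: at (1, 0.5), ∇J = (6, -3) → (1, 0.5) − 0.02·(6, -3) = (0.88, 0.56)
Step 2: at (0.88, 0.56), ∇J = (2.024064, -1.2864) → (0.88, 0.56) − 0.02·(2.024064, -1.2864) = (0.83951872, 0.585728)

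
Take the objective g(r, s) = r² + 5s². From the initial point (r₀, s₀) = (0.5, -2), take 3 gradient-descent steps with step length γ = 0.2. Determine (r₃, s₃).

(0.108, 2)

∇g = (2r, 10s)
(r₁, s₁) = (0.5, -2) − 0.2·(1, -20) = (0.3, 2)
(r₂, s₂) = (0.3, 2) − 0.2·(0.6, 20) = (0.18, -2)
(r₃, s₃) = (0.18, -2) − 0.2·(0.36, -20) = (0.108, 2)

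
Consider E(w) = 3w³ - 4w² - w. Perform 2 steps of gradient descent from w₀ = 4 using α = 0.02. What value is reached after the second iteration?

1.514488

E′(w) = 9w² - 8w - 1
Step 1: E′(4) = 111; w₁ = 4 − 0.02·111 = 1.78
Step 2: E′(1.78) = 13.2756; w₂ = 1.78 − 0.02·13.2756 = 1.514488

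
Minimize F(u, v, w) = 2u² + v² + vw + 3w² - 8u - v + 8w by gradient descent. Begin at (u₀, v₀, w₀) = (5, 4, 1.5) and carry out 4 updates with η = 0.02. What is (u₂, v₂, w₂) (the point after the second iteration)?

(4.5392, 3.6752, 0.7138)

∇F = (4u - 8, 2v + w - 1, v + 6w + 8)
(u₁, v₁, w₁) = (5, 4, 1.5) − 0.02·(12, 8.5, 21) = (4.76, 3.83, 1.08)
(u₂, v₂, w₂) = (4.76, 3.83, 1.08) − 0.02·(11.04, 7.74, 18.31) = (4.5392, 3.6752, 0.7138)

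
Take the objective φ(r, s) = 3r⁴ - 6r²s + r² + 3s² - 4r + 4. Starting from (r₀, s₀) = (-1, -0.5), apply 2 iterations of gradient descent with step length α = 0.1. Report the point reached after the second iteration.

∇φ = (12r³ - 12rs + 2r - 4, -6r² + 6s)
(r₁, s₁) = (-1, -0.5) − 0.1·(-24, -9) = (1.4, 0.4)
(r₂, s₂) = (1.4, 0.4) − 0.1·(25.008, -9.36) = (-1.1008, 1.336)

(-1.1008, 1.336)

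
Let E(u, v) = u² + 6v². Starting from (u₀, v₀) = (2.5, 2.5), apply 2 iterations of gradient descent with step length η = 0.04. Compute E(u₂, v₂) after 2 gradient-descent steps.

∇E = (2u, 12v)
Step 1: at (2.5, 2.5), ∇E = (5, 30) → (2.5, 2.5) − 0.04·(5, 30) = (2.3, 1.3)
Step 2: at (2.3, 1.3), ∇E = (4.6, 15.6) → (2.3, 1.3) − 0.04·(4.6, 15.6) = (2.116, 0.676)
E(2.116, 0.676) = 7.219312

7.219312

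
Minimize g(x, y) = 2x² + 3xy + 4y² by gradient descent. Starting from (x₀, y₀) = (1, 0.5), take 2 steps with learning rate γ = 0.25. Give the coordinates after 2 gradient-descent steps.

∇g = (4x + 3y, 3x + 8y)
(x₁, y₁) = (1, 0.5) − 0.25·(5.5, 7) = (-0.375, -1.25)
(x₂, y₂) = (-0.375, -1.25) − 0.25·(-5.25, -11.125) = (0.9375, 1.53125)

(0.9375, 1.53125)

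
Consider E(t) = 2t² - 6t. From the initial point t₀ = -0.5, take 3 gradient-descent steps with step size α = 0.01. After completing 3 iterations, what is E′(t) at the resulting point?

-7.077888

E′(t) = 4t - 6
Step 1: E′(-0.5) = -8; t₁ = -0.5 − 0.01·(-8) = -0.42
Step 2: E′(-0.42) = -7.68; t₂ = -0.42 − 0.01·(-7.68) = -0.3432
Step 3: E′(-0.3432) = -7.3728; t₃ = -0.3432 − 0.01·(-7.3728) = -0.269472
E′(t) at (-0.269472) = -7.077888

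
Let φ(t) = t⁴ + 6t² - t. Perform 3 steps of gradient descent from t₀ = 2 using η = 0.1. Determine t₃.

φ′(t) = 4t³ + 12t - 1
t₁ = 2 − 0.1·55 = -3.5
t₂ = -3.5 − 0.1·(-214.5) = 17.95
t₃ = 17.95 − 0.1·23348.5395 = -2316.90395

-2316.90395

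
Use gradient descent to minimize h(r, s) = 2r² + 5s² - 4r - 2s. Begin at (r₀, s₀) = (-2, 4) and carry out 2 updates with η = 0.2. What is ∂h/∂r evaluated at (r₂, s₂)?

-0.48

∇h = (4r - 4, 10s - 2)
(r₁, s₁) = (-2, 4) − 0.2·(-12, 38) = (0.4, -3.6)
(r₂, s₂) = (0.4, -3.6) − 0.2·(-2.4, -38) = (0.88, 4)
∂h/∂r at (0.88, 4) = -0.48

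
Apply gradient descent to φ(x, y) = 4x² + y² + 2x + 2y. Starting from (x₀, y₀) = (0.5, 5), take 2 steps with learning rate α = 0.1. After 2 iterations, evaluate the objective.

13.4992

∇φ = (8x + 2, 2y + 2)
Step 1: at (0.5, 5), ∇φ = (6, 12) → (0.5, 5) − 0.1·(6, 12) = (-0.1, 3.8)
Step 2: at (-0.1, 3.8), ∇φ = (1.2, 9.6) → (-0.1, 3.8) − 0.1·(1.2, 9.6) = (-0.22, 2.84)
φ(-0.22, 2.84) = 13.4992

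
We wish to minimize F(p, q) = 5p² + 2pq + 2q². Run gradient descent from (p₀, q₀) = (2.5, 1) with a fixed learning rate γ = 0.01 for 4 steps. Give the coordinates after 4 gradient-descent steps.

(1.58088472, 0.69035464)

∇F = (10p + 2q, 2p + 4q)
Step 1: at (2.5, 1), ∇F = (27, 9) → (2.5, 1) − 0.01·(27, 9) = (2.23, 0.91)
Step 2: at (2.23, 0.91), ∇F = (24.12, 8.1) → (2.23, 0.91) − 0.01·(24.12, 8.1) = (1.9888, 0.829)
Step 3: at (1.9888, 0.829), ∇F = (21.546, 7.2936) → (1.9888, 0.829) − 0.01·(21.546, 7.2936) = (1.77334, 0.756064)
Step 4: at (1.77334, 0.756064), ∇F = (19.245528, 6.570936) → (1.77334, 0.756064) − 0.01·(19.245528, 6.570936) = (1.58088472, 0.69035464)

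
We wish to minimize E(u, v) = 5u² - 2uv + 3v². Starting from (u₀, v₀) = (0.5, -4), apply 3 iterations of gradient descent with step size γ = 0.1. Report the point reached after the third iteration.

∇E = (10u - 2v, -2u + 6v)
Step 1: at (0.5, -4), ∇E = (13, -25) → (0.5, -4) − 0.1·(13, -25) = (-0.8, -1.5)
Step 2: at (-0.8, -1.5), ∇E = (-5, -7.4) → (-0.8, -1.5) − 0.1·(-5, -7.4) = (-0.3, -0.76)
Step 3: at (-0.3, -0.76), ∇E = (-1.48, -3.96) → (-0.3, -0.76) − 0.1·(-1.48, -3.96) = (-0.152, -0.364)

(-0.152, -0.364)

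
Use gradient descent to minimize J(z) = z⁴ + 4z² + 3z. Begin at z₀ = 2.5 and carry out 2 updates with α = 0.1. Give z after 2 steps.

J′(z) = 4z³ + 8z + 3
z₁ = 2.5 − 0.1·85.5 = -6.05
z₂ = -6.05 − 0.1·(-931.1805) = 87.06805

87.06805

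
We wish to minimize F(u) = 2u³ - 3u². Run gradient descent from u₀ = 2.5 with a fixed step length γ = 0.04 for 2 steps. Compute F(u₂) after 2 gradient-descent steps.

-0.489209724928

F′(u) = 6u² - 6u
u₁ = 2.5 − 0.04·22.5 = 1.6
u₂ = 1.6 − 0.04·5.76 = 1.3696
F(1.3696) = -0.489209724928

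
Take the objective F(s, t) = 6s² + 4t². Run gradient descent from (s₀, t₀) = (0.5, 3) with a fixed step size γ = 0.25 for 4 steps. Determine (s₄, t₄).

∇F = (12s, 8t)
(s₁, t₁) = (0.5, 3) − 0.25·(6, 24) = (-1, -3)
(s₂, t₂) = (-1, -3) − 0.25·(-12, -24) = (2, 3)
(s₃, t₃) = (2, 3) − 0.25·(24, 24) = (-4, -3)
(s₄, t₄) = (-4, -3) − 0.25·(-48, -24) = (8, 3)

(8, 3)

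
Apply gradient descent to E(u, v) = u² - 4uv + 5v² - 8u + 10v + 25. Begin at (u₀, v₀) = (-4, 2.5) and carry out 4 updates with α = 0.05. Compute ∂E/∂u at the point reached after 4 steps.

-4.5442

∇E = (2u - 4v - 8, -4u + 10v + 10)
(u₁, v₁) = (-4, 2.5) − 0.05·(-26, 51) = (-2.7, -0.05)
(u₂, v₂) = (-2.7, -0.05) − 0.05·(-13.2, 20.3) = (-2.04, -1.065)
(u₃, v₃) = (-2.04, -1.065) − 0.05·(-7.82, 7.51) = (-1.649, -1.4405)
(u₄, v₄) = (-1.649, -1.4405) − 0.05·(-5.536, 2.191) = (-1.3722, -1.55005)
∂E/∂u at (-1.3722, -1.55005) = -4.5442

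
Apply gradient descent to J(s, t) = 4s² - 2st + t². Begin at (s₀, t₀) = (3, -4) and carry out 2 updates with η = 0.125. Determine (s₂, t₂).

∇J = (8s - 2t, -2s + 2t)
Step 1: at (3, -4), ∇J = (32, -14) → (3, -4) − 0.125·(32, -14) = (-1, -2.25)
Step 2: at (-1, -2.25), ∇J = (-3.5, -2.5) → (-1, -2.25) − 0.125·(-3.5, -2.5) = (-0.5625, -1.9375)

(-0.5625, -1.9375)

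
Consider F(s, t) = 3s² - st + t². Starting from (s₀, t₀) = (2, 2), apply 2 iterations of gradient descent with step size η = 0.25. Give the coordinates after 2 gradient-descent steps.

(0.625, 0.625)

∇F = (6s - t, -s + 2t)
(s₁, t₁) = (2, 2) − 0.25·(10, 2) = (-0.5, 1.5)
(s₂, t₂) = (-0.5, 1.5) − 0.25·(-4.5, 3.5) = (0.625, 0.625)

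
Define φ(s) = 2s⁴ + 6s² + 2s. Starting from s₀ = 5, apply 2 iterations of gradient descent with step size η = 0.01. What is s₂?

9.23474624

φ′(s) = 8s³ + 12s + 2
Step 1: φ′(5) = 1062; s₁ = 5 − 0.01·1062 = -5.62
Step 2: φ′(-5.62) = -1485.474624; s₂ = -5.62 − 0.01·(-1485.474624) = 9.23474624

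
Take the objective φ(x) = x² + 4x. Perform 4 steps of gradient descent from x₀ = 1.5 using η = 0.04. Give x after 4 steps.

φ′(x) = 2x + 4
x₁ = 1.5 − 0.04·7 = 1.22
x₂ = 1.22 − 0.04·6.44 = 0.9624
x₃ = 0.9624 − 0.04·5.9248 = 0.725408
x₄ = 0.725408 − 0.04·5.450816 = 0.50737536

0.50737536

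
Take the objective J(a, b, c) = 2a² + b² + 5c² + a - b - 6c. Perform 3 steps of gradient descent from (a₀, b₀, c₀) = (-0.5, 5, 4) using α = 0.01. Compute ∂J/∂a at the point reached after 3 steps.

∇J = (4a + 1, 2b - 1, 10c - 6)
(a₁, b₁, c₁) = (-0.5, 5, 4) − 0.01·(-1, 9, 34) = (-0.49, 4.91, 3.66)
(a₂, b₂, c₂) = (-0.49, 4.91, 3.66) − 0.01·(-0.96, 8.82, 30.6) = (-0.4804, 4.8218, 3.354)
(a₃, b₃, c₃) = (-0.4804, 4.8218, 3.354) − 0.01·(-0.9216, 8.6436, 27.54) = (-0.471184, 4.735364, 3.0786)
∂J/∂a at (-0.471184, 4.735364, 3.0786) = -0.884736

-0.884736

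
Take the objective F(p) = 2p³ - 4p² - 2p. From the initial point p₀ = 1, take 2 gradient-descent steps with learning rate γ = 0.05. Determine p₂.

F′(p) = 6p² - 8p - 2
Step 1: F′(1) = -4; p₁ = 1 − 0.05·(-4) = 1.2
Step 2: F′(1.2) = -2.96; p₂ = 1.2 − 0.05·(-2.96) = 1.348

1.348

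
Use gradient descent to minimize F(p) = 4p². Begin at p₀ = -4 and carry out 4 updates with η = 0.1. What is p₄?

F′(p) = 8p
Step 1: F′(-4) = -32; p₁ = -4 − 0.1·(-32) = -0.8
Step 2: F′(-0.8) = -6.4; p₂ = -0.8 − 0.1·(-6.4) = -0.16
Step 3: F′(-0.16) = -1.28; p₃ = -0.16 − 0.1·(-1.28) = -0.032
Step 4: F′(-0.032) = -0.256; p₄ = -0.032 − 0.1·(-0.256) = -0.0064

-0.0064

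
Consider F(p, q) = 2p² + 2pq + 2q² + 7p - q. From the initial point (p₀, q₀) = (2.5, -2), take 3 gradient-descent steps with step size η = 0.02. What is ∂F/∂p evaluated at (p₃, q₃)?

10.58688

∇F = (4p + 2q + 7, 2p + 4q - 1)
(p₁, q₁) = (2.5, -2) − 0.02·(13, -4) = (2.24, -1.92)
(p₂, q₂) = (2.24, -1.92) − 0.02·(12.12, -4.2) = (1.9976, -1.836)
(p₃, q₃) = (1.9976, -1.836) − 0.02·(11.3184, -4.3488) = (1.771232, -1.749024)
∂F/∂p at (1.771232, -1.749024) = 10.58688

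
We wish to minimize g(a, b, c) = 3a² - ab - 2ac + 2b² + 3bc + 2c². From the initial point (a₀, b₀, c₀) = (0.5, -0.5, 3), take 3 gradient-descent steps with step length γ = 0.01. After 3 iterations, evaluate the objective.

∇g = (6a - b - 2c, -a + 4b + 3c, -2a + 3b + 4c)
(a₁, b₁, c₁) = (0.5, -0.5, 3) − 0.01·(-2.5, 6.5, 9.5) = (0.525, -0.565, 2.905)
(a₂, b₂, c₂) = (0.525, -0.565, 2.905) − 0.01·(-2.095, 5.93, 8.875) = (0.54595, -0.6243, 2.81625)
(a₃, b₃, c₃) = (0.54595, -0.6243, 2.81625) − 0.01·(-1.7325, 5.4056, 8.3002) = (0.563275, -0.678356, 2.733248)
g(0.563275, -0.678356, 2.733248) = 8.554074061991

8.554074061991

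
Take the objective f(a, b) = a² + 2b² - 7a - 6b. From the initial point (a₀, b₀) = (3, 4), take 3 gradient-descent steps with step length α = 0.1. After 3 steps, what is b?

2.04

∇f = (2a - 7, 4b - 6)
(a₁, b₁) = (3, 4) − 0.1·(-1, 10) = (3.1, 3)
(a₂, b₂) = (3.1, 3) − 0.1·(-0.8, 6) = (3.18, 2.4)
(a₃, b₃) = (3.18, 2.4) − 0.1·(-0.64, 3.6) = (3.244, 2.04)
b = 2.04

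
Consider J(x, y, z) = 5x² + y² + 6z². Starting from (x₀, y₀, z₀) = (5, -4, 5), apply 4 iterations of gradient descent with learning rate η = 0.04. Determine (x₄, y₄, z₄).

(0.648, -2.86557184, 0.3655808)

∇J = (10x, 2y, 12z)
Step 1: at (5, -4, 5), ∇J = (50, -8, 60) → (5, -4, 5) − 0.04·(50, -8, 60) = (3, -3.68, 2.6)
Step 2: at (3, -3.68, 2.6), ∇J = (30, -7.36, 31.2) → (3, -3.68, 2.6) − 0.04·(30, -7.36, 31.2) = (1.8, -3.3856, 1.352)
Step 3: at (1.8, -3.3856, 1.352), ∇J = (18, -6.7712, 16.224) → (1.8, -3.3856, 1.352) − 0.04·(18, -6.7712, 16.224) = (1.08, -3.114752, 0.70304)
Step 4: at (1.08, -3.114752, 0.70304), ∇J = (10.8, -6.229504, 8.43648) → (1.08, -3.114752, 0.70304) − 0.04·(10.8, -6.229504, 8.43648) = (0.648, -2.86557184, 0.3655808)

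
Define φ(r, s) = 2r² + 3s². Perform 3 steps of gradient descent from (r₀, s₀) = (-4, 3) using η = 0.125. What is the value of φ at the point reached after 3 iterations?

∇φ = (4r, 6s)
(r₁, s₁) = (-4, 3) − 0.125·(-16, 18) = (-2, 0.75)
(r₂, s₂) = (-2, 0.75) − 0.125·(-8, 4.5) = (-1, 0.1875)
(r₃, s₃) = (-1, 0.1875) − 0.125·(-4, 1.125) = (-0.5, 0.046875)
φ(-0.5, 0.046875) = 0.506591796875

0.506591796875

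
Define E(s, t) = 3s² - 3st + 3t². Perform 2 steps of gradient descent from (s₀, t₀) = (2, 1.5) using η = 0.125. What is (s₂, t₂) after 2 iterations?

∇E = (6s - 3t, -3s + 6t)
Step 1: at (2, 1.5), ∇E = (7.5, 3) → (2, 1.5) − 0.125·(7.5, 3) = (1.0625, 1.125)
Step 2: at (1.0625, 1.125), ∇E = (3, 3.5625) → (1.0625, 1.125) − 0.125·(3, 3.5625) = (0.6875, 0.6796875)

(0.6875, 0.6796875)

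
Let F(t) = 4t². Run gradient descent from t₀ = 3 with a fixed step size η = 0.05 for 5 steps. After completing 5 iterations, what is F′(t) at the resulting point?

1.86624

F′(t) = 8t
t₁ = 3 − 0.05·24 = 1.8
t₂ = 1.8 − 0.05·14.4 = 1.08
t₃ = 1.08 − 0.05·8.64 = 0.648
t₄ = 0.648 − 0.05·5.184 = 0.3888
t₅ = 0.3888 − 0.05·3.1104 = 0.23328
F′(t) at (0.23328) = 1.86624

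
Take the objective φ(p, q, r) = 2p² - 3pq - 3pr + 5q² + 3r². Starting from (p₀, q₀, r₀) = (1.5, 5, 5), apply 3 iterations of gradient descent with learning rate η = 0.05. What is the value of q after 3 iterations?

1.352875

∇φ = (4p - 3q - 3r, -3p + 10q, -3p + 6r)
(p₁, q₁, r₁) = (1.5, 5, 5) − 0.05·(-24, 45.5, 25.5) = (2.7, 2.725, 3.725)
(p₂, q₂, r₂) = (2.7, 2.725, 3.725) − 0.05·(-8.55, 19.15, 14.25) = (3.1275, 1.7675, 3.0125)
(p₃, q₃, r₃) = (3.1275, 1.7675, 3.0125) − 0.05·(-1.83, 8.2925, 8.6925) = (3.219, 1.352875, 2.577875)
q = 1.352875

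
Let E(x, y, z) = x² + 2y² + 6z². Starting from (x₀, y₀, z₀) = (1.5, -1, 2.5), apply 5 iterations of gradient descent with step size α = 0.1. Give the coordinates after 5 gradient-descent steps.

(0.49152, -0.07776, -0.0008)

∇E = (2x, 4y, 12z)
Step 1: at (1.5, -1, 2.5), ∇E = (3, -4, 30) → (1.5, -1, 2.5) − 0.1·(3, -4, 30) = (1.2, -0.6, -0.5)
Step 2: at (1.2, -0.6, -0.5), ∇E = (2.4, -2.4, -6) → (1.2, -0.6, -0.5) − 0.1·(2.4, -2.4, -6) = (0.96, -0.36, 0.1)
Step 3: at (0.96, -0.36, 0.1), ∇E = (1.92, -1.44, 1.2) → (0.96, -0.36, 0.1) − 0.1·(1.92, -1.44, 1.2) = (0.768, -0.216, -0.02)
Step 4: at (0.768, -0.216, -0.02), ∇E = (1.536, -0.864, -0.24) → (0.768, -0.216, -0.02) − 0.1·(1.536, -0.864, -0.24) = (0.6144, -0.1296, 0.004)
Step 5: at (0.6144, -0.1296, 0.004), ∇E = (1.2288, -0.5184, 0.048) → (0.6144, -0.1296, 0.004) − 0.1·(1.2288, -0.5184, 0.048) = (0.49152, -0.07776, -0.0008)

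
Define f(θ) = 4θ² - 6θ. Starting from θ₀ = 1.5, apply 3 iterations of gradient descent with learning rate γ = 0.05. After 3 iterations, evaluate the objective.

f′(θ) = 8θ - 6
θ₁ = 1.5 − 0.05·6 = 1.2
θ₂ = 1.2 − 0.05·3.6 = 1.02
θ₃ = 1.02 − 0.05·2.16 = 0.912
f(0.912) = -2.145024

-2.145024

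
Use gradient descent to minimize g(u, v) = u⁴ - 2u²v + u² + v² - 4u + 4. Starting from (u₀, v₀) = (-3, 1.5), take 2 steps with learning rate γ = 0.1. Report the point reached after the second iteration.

(-122.8, 12.2)

∇g = (4u³ - 4uv + 2u - 4, -2u² + 2v)
Step 1: at (-3, 1.5), ∇g = (-100, -15) → (-3, 1.5) − 0.1·(-100, -15) = (7, 3)
Step 2: at (7, 3), ∇g = (1298, -92) → (7, 3) − 0.1·(1298, -92) = (-122.8, 12.2)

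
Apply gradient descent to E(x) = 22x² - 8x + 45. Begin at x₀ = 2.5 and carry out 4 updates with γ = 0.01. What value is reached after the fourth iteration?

0.40979968

E′(x) = 44x - 8
Step 1: E′(2.5) = 102; x₁ = 2.5 − 0.01·102 = 1.48
Step 2: E′(1.48) = 57.12; x₂ = 1.48 − 0.01·57.12 = 0.9088
Step 3: E′(0.9088) = 31.9872; x₃ = 0.9088 − 0.01·31.9872 = 0.588928
Step 4: E′(0.588928) = 17.912832; x₄ = 0.588928 − 0.01·17.912832 = 0.40979968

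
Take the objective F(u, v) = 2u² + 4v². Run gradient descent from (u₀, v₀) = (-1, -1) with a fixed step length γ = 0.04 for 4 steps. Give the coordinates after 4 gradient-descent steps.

∇F = (4u, 8v)
Step 1: at (-1, -1), ∇F = (-4, -8) → (-1, -1) − 0.04·(-4, -8) = (-0.84, -0.68)
Step 2: at (-0.84, -0.68), ∇F = (-3.36, -5.44) → (-0.84, -0.68) − 0.04·(-3.36, -5.44) = (-0.7056, -0.4624)
Step 3: at (-0.7056, -0.4624), ∇F = (-2.8224, -3.6992) → (-0.7056, -0.4624) − 0.04·(-2.8224, -3.6992) = (-0.592704, -0.314432)
Step 4: at (-0.592704, -0.314432), ∇F = (-2.370816, -2.515456) → (-0.592704, -0.314432) − 0.04·(-2.370816, -2.515456) = (-0.49787136, -0.21381376)

(-0.49787136, -0.21381376)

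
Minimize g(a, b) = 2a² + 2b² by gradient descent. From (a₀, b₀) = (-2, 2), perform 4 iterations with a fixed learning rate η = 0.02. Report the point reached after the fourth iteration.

∇g = (4a, 4b)
Step 1: at (-2, 2), ∇g = (-8, 8) → (-2, 2) − 0.02·(-8, 8) = (-1.84, 1.84)
Step 2: at (-1.84, 1.84), ∇g = (-7.36, 7.36) → (-1.84, 1.84) − 0.02·(-7.36, 7.36) = (-1.6928, 1.6928)
Step 3: at (-1.6928, 1.6928), ∇g = (-6.7712, 6.7712) → (-1.6928, 1.6928) − 0.02·(-6.7712, 6.7712) = (-1.557376, 1.557376)
Step 4: at (-1.557376, 1.557376), ∇g = (-6.229504, 6.229504) → (-1.557376, 1.557376) − 0.02·(-6.229504, 6.229504) = (-1.43278592, 1.43278592)

(-1.43278592, 1.43278592)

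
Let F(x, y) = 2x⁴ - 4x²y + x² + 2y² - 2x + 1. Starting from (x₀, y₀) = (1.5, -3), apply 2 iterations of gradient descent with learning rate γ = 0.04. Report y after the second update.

-1.634624

∇F = (8x³ - 8xy + 2x - 2, -4x² + 4y)
Step 1: at (1.5, -3), ∇F = (64, -21) → (1.5, -3) − 0.04·(64, -21) = (-1.06, -2.16)
Step 2: at (-1.06, -2.16), ∇F = (-31.964928, -13.1344) → (-1.06, -2.16) − 0.04·(-31.964928, -13.1344) = (0.21859712, -1.634624)
y = -1.634624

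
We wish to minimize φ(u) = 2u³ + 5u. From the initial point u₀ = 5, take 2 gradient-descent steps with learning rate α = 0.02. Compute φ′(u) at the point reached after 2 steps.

φ′(u) = 6u² + 5
Step 1: φ′(5) = 155; u₁ = 5 − 0.02·155 = 1.9
Step 2: φ′(1.9) = 26.66; u₂ = 1.9 − 0.02·26.66 = 1.3668
φ′(u) at (1.3668) = 16.20885344

16.20885344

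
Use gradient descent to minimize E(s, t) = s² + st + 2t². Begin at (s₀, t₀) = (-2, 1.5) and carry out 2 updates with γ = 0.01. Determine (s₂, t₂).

(-1.9501, 1.42135)

∇E = (2s + t, s + 4t)
Step 1: at (-2, 1.5), ∇E = (-2.5, 4) → (-2, 1.5) − 0.01·(-2.5, 4) = (-1.975, 1.46)
Step 2: at (-1.975, 1.46), ∇E = (-2.49, 3.865) → (-1.975, 1.46) − 0.01·(-2.49, 3.865) = (-1.9501, 1.42135)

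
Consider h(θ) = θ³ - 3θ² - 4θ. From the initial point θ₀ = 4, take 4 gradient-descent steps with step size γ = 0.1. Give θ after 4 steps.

2.5261568

h′(θ) = 3θ² - 6θ - 4
Step 1: h′(4) = 20; θ₁ = 4 − 0.1·20 = 2
Step 2: h′(2) = -4; θ₂ = 2 − 0.1·(-4) = 2.4
Step 3: h′(2.4) = -1.12; θ₃ = 2.4 − 0.1·(-1.12) = 2.512
Step 4: h′(2.512) = -0.141568; θ₄ = 2.512 − 0.1·(-0.141568) = 2.5261568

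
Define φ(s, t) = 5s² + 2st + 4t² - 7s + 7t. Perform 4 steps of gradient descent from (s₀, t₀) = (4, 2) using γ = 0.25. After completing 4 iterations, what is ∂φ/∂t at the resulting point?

270.3125

∇φ = (10s + 2t - 7, 2s + 8t + 7)
(s₁, t₁) = (4, 2) − 0.25·(37, 31) = (-5.25, -5.75)
(s₂, t₂) = (-5.25, -5.75) − 0.25·(-71, -49.5) = (12.5, 6.625)
(s₃, t₃) = (12.5, 6.625) − 0.25·(131.25, 85) = (-20.3125, -14.625)
(s₄, t₄) = (-20.3125, -14.625) − 0.25·(-239.375, -150.625) = (39.53125, 23.03125)
∂φ/∂t at (39.53125, 23.03125) = 270.3125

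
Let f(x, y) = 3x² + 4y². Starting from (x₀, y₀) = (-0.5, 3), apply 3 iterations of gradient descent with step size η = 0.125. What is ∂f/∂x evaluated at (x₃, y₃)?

∇f = (6x, 8y)
(x₁, y₁) = (-0.5, 3) − 0.125·(-3, 24) = (-0.125, 0)
(x₂, y₂) = (-0.125, 0) − 0.125·(-0.75, 0) = (-0.03125, 0)
(x₃, y₃) = (-0.03125, 0) − 0.125·(-0.1875, 0) = (-0.0078125, 0)
∂f/∂x at (-0.0078125, 0) = -0.046875

-0.046875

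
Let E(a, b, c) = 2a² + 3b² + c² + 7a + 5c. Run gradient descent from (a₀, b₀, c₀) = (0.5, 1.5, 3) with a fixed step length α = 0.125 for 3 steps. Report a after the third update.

∇E = (4a + 7, 6b, 2c + 5)
(a₁, b₁, c₁) = (0.5, 1.5, 3) − 0.125·(9, 9, 11) = (-0.625, 0.375, 1.625)
(a₂, b₂, c₂) = (-0.625, 0.375, 1.625) − 0.125·(4.5, 2.25, 8.25) = (-1.1875, 0.09375, 0.59375)
(a₃, b₃, c₃) = (-1.1875, 0.09375, 0.59375) − 0.125·(2.25, 0.5625, 6.1875) = (-1.46875, 0.0234375, -0.1796875)
a = -1.46875

-1.46875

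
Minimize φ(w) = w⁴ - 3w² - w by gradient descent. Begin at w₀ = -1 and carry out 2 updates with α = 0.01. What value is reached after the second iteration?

-1.01938796

φ′(w) = 4w³ - 6w - 1
Step 1: φ′(-1) = 1; w₁ = -1 − 0.01·1 = -1.01
Step 2: φ′(-1.01) = 0.938796; w₂ = -1.01 − 0.01·0.938796 = -1.01938796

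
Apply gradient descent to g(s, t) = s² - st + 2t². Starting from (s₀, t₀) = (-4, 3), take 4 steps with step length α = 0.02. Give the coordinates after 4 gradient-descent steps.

(-3.2064704, 1.88942448)

∇g = (2s - t, -s + 4t)
Step 1: at (-4, 3), ∇g = (-11, 16) → (-4, 3) − 0.02·(-11, 16) = (-3.78, 2.68)
Step 2: at (-3.78, 2.68), ∇g = (-10.24, 14.5) → (-3.78, 2.68) − 0.02·(-10.24, 14.5) = (-3.5752, 2.39)
Step 3: at (-3.5752, 2.39), ∇g = (-9.5404, 13.1352) → (-3.5752, 2.39) − 0.02·(-9.5404, 13.1352) = (-3.384392, 2.127296)
Step 4: at (-3.384392, 2.127296), ∇g = (-8.89608, 11.893576) → (-3.384392, 2.127296) − 0.02·(-8.89608, 11.893576) = (-3.2064704, 1.88942448)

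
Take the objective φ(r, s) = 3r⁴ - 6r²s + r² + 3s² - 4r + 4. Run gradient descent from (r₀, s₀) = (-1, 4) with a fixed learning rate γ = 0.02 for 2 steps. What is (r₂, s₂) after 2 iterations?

(-1.87072, 3.5104)

∇φ = (12r³ - 12rs + 2r - 4, -6r² + 6s)
Step 1: at (-1, 4), ∇φ = (30, 18) → (-1, 4) − 0.02·(30, 18) = (-1.6, 3.64)
Step 2: at (-1.6, 3.64), ∇φ = (13.536, 6.48) → (-1.6, 3.64) − 0.02·(13.536, 6.48) = (-1.87072, 3.5104)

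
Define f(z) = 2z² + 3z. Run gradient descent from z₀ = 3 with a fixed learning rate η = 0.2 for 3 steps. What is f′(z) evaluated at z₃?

0.12

f′(z) = 4z + 3
z₁ = 3 − 0.2·15 = 0
z₂ = 0 − 0.2·3 = -0.6
z₃ = -0.6 − 0.2·0.6 = -0.72
f′(z) at (-0.72) = 0.12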